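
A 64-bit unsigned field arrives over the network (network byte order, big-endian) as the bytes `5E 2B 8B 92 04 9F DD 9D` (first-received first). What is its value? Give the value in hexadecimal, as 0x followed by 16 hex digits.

In big-endian order the high byte comes first in memory.
The bytes are already most-significant first: 0x5E2B8B92049FDD9D.

0x5E2B8B92049FDD9D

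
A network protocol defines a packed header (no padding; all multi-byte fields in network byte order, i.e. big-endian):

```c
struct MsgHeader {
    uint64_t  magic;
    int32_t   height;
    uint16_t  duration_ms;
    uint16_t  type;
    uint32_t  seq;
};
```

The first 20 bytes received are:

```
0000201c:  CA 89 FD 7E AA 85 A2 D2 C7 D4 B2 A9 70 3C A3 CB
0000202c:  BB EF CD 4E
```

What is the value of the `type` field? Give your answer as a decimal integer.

`type` follows `magic` (8 B), `height` (4 B), `duration_ms` (2 B), so it starts at offset 8 + 4 + 2 = 14 and occupies 2 bytes.
Bytes at offsets 14..15: A3 CB.
Big-endian: lowest address holds the most-significant byte.
The bytes are already most-significant first: 0xA3CB.
0xA3CB = 41931.

41931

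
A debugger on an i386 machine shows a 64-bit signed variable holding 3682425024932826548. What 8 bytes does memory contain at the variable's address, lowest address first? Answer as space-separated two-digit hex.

B4 4D 21 C3 0C 9A 1A 33

3682425024932826548 in hexadecimal, padded to 64 bits, is 0x331A9A0CC3214DB4.
Split into bytes (most-significant first): 33 1A 9A 0C C3 21 4D B4.
Little-endian: lowest address holds the least-significant byte.
So at ascending addresses the bytes are B4 4D 21 C3 0C 9A 1A 33.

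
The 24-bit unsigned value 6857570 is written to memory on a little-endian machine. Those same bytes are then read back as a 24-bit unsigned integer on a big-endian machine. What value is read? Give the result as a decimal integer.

6464360

6857570 in 24-bit hexadecimal is 0x68A362.
Stored little-endian, the bytes at ascending addresses are 62 A3 68.
Read back as big-endian, the last byte is least significant, giving 0x62A368.
0x62A368 = 6464360.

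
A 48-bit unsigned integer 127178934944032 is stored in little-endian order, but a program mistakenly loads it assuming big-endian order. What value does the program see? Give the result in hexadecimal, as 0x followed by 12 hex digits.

127178934944032 in 48-bit hexadecimal is 0x73AB273D8120.
Stored little-endian, the bytes at ascending addresses are 20 81 3D 27 AB 73.
Read back as big-endian, the last byte is least significant, giving 0x20813D27AB73.

0x20813D27AB73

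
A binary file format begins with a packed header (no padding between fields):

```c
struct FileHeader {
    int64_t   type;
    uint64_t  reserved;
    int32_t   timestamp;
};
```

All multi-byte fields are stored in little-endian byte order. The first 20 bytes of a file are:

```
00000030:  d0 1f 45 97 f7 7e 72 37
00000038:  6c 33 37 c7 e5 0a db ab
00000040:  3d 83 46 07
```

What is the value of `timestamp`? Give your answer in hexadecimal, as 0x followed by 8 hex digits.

0x0746833D

`timestamp` follows `type` (8 B), `reserved` (8 B), so it starts at offset 8 + 8 = 16 and occupies 4 bytes.
Bytes at offsets 16..19: 3D 83 46 07.
In little-endian order the low byte comes first in memory.
Reassemble most-significant byte first: 07 46 83 3D → 0x0746833D.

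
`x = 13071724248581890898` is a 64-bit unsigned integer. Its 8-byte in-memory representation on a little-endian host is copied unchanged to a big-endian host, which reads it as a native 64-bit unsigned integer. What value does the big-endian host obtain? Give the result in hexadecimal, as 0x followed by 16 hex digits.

13071724248581890898 in 64-bit hexadecimal is 0xB56817F276956352.
Stored little-endian, the bytes at ascending addresses are 52 63 95 76 F2 17 68 B5.
Read back as big-endian, the last byte is least significant, giving 0x52639576F21768B5.

0x52639576F21768B5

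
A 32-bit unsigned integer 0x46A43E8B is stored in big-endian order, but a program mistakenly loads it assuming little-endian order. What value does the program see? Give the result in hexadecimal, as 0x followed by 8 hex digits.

Stored big-endian, the bytes at ascending addresses are 46 A4 3E 8B.
Read back as little-endian, the first byte is least significant, giving 0x8B3EA446.

0x8B3EA446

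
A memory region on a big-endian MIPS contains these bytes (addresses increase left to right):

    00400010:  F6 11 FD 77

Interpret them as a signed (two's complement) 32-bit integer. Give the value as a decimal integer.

In big-endian order the high byte comes first in memory.
The bytes are already most-significant first: 0xF611FD77.
Top bit is set, so as a signed 32-bit value this is 0xF611FD77 − 2^32 = -166593161.

-166593161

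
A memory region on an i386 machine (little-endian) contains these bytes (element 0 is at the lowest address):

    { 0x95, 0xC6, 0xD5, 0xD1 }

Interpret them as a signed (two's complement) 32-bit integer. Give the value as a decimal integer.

-774519147

Little-endian stores the least-significant byte at the lowest address.
Reassemble most-significant byte first: D1 D5 C6 95 → 0xD1D5C695.
Top bit is set, so as a signed 32-bit value this is 0xD1D5C695 − 2^32 = -774519147.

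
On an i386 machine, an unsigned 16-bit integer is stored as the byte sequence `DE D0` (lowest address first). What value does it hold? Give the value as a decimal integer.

53470

Little-endian: lowest address holds the least-significant byte.
Reassemble most-significant byte first: D0 DE → 0xD0DE.
0xD0DE = 53470.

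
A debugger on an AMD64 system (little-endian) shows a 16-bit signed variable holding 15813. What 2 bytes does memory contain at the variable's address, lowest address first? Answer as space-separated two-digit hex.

C5 3D

15813 in hexadecimal, padded to 16 bits, is 0x3DC5.
Split into bytes (most-significant first): 3D C5.
Little-endian: lowest address holds the least-significant byte.
So at ascending addresses the bytes are C5 3D.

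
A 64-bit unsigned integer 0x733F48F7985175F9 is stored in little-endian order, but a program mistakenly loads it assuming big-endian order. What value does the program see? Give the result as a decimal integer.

Stored little-endian, the bytes at ascending addresses are F9 75 51 98 F7 48 3F 73.
Read back as big-endian, the last byte is least significant, giving 0xF9755198F7483F73.
0xF9755198F7483F73 = 17975363205144788851.

17975363205144788851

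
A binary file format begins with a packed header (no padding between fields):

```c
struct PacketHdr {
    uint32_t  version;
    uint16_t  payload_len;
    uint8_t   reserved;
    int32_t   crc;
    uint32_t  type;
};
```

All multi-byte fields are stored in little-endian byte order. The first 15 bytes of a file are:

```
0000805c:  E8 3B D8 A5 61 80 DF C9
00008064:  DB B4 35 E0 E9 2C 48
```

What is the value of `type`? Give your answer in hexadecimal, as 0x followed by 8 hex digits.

0x482CE9E0

`type` follows `version` (4 B), `payload_len` (2 B), `reserved` (1 B), `crc` (4 B), so it starts at offset 4 + 2 + 1 + 4 = 11 and occupies 4 bytes.
Bytes at offsets 11..14: E0 E9 2C 48.
In little-endian order the low byte comes first in memory.
Reassemble most-significant byte first: 48 2C E9 E0 → 0x482CE9E0.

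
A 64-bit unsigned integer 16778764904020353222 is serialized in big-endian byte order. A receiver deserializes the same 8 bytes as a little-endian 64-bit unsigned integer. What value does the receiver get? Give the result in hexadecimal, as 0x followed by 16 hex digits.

0xC6A0EC51C825DAE8

16778764904020353222 in 64-bit hexadecimal is 0xE8DA25C851ECA0C6.
Stored big-endian, the bytes at ascending addresses are E8 DA 25 C8 51 EC A0 C6.
Read back as little-endian, the first byte is least significant, giving 0xC6A0EC51C825DAE8.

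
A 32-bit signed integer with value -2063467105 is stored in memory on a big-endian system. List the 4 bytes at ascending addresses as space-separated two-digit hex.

85 01 FD 9F

Two's complement of -2063467105 in 32 bits: 2063467105 = 0x7AFE0261; invert → 0x8501FD9E; add 1 → 0x8501FD9F.
Split into bytes (most-significant first): 85 01 FD 9F.
Big-endian: lowest address holds the most-significant byte.
So the memory order matches the most-significant-first order: 85 01 FD 9F.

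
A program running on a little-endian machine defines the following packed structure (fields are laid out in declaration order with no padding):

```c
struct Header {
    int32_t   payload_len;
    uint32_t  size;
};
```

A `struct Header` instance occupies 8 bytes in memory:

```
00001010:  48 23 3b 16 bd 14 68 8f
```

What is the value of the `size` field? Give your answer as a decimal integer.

`size` follows `payload_len` (4 bytes), so it starts at byte offset 4 and occupies 4 bytes.
Bytes at offsets 4..7: BD 14 68 8F.
Little-endian stores the least-significant byte at the lowest address.
Reassemble most-significant byte first: 8F 68 14 BD → 0x8F6814BD.
0x8F6814BD = 2405962941.

2405962941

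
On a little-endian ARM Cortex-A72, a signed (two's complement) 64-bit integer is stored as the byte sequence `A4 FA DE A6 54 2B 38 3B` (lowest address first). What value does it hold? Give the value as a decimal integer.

4267208289510423204

Little-endian: lowest address holds the least-significant byte.
Reassemble most-significant byte first: 3B 38 2B 54 A6 DE FA A4 → 0x3B382B54A6DEFAA4.
0x3B382B54A6DEFAA4 = 4267208289510423204.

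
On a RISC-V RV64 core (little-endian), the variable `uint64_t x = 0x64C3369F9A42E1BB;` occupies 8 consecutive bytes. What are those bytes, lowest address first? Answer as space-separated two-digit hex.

BB E1 42 9A 9F 36 C3 64

Split into bytes (most-significant first): 64 C3 36 9F 9A 42 E1 BB.
Little-endian: lowest address holds the least-significant byte.
So at ascending addresses the bytes are BB E1 42 9A 9F 36 C3 64.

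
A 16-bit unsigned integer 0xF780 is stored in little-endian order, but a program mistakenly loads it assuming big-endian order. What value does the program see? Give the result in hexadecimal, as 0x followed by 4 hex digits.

0x80F7

Stored little-endian, the bytes at ascending addresses are 80 F7.
Read back as big-endian, the last byte is least significant, giving 0x80F7.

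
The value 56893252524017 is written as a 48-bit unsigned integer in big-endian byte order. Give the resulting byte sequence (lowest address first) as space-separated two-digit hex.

56893252524017 in hexadecimal, padded to 48 bits, is 0x33BE7E1B57F1.
Split into bytes (most-significant first): 33 BE 7E 1B 57 F1.
In big-endian order the high byte comes first in memory.
So the memory order matches the most-significant-first order: 33 BE 7E 1B 57 F1.

33 BE 7E 1B 57 F1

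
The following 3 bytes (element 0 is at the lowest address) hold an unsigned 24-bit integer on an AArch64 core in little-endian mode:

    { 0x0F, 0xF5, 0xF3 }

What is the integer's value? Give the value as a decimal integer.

15987983

Little-endian: lowest address holds the least-significant byte.
Reassemble most-significant byte first: F3 F5 0F → 0xF3F50F.
0xF3F50F = 15987983.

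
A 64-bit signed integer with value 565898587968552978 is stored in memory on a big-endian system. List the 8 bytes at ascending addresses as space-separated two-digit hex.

565898587968552978 in hexadecimal, padded to 64 bits, is 0x07DA79C47AC2C012.
Split into bytes (most-significant first): 07 DA 79 C4 7A C2 C0 12.
In big-endian order the high byte comes first in memory.
So the memory order matches the most-significant-first order: 07 DA 79 C4 7A C2 C0 12.

07 DA 79 C4 7A C2 C0 12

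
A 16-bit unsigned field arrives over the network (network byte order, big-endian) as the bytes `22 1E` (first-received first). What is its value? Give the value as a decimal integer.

8734

Big-endian: lowest address holds the most-significant byte.
The bytes are already most-significant first: 0x221E.
0x221E = 8734.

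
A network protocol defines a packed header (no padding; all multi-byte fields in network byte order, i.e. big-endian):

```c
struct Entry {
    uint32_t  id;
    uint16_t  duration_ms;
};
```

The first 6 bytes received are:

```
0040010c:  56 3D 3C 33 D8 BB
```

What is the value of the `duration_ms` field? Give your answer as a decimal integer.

`duration_ms` follows `id` (4 bytes), so it starts at byte offset 4 and occupies 2 bytes.
Bytes at offsets 4..5: D8 BB.
Big-endian stores the most-significant byte at the lowest address.
The bytes are already most-significant first: 0xD8BB.
0xD8BB = 55483.

55483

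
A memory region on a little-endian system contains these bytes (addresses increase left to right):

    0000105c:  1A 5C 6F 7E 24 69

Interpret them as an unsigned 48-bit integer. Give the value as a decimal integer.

115605460966426

Little-endian stores the least-significant byte at the lowest address.
Reassemble most-significant byte first: 69 24 7E 6F 5C 1A → 0x69247E6F5C1A.
0x69247E6F5C1A = 115605460966426.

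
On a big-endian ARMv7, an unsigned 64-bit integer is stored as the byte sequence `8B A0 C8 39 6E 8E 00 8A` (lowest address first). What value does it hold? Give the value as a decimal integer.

Big-endian: lowest address holds the most-significant byte.
The bytes are already most-significant first: 0x8BA0C8396E8E008A.
0x8BA0C8396E8E008A = 10061261716539179146.

10061261716539179146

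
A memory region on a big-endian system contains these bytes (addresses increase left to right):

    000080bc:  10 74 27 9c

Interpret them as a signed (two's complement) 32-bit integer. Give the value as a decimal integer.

276047772

Big-endian stores the most-significant byte at the lowest address.
The bytes are already most-significant first: 0x1074279C.
0x1074279C = 276047772.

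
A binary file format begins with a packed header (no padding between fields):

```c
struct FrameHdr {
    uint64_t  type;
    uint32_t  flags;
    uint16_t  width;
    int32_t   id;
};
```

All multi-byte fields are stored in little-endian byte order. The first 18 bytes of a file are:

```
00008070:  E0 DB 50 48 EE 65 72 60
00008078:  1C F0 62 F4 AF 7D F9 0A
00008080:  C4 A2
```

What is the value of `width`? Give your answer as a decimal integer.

`width` follows `type` (8 B), `flags` (4 B), so it starts at offset 8 + 4 = 12 and occupies 2 bytes.
Bytes at offsets 12..13: AF 7D.
Little-endian stores the least-significant byte at the lowest address.
Reassemble most-significant byte first: 7D AF → 0x7DAF.
0x7DAF = 32175.

32175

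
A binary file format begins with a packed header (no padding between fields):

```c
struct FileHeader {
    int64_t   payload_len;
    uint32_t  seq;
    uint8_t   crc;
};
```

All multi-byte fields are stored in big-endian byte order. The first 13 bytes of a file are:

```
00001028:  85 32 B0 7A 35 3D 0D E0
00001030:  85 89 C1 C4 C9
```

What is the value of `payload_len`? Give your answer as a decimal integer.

`payload_len` is the first field, at byte offset 0, occupying 8 bytes.
Bytes at offsets 0..7: 85 32 B0 7A 35 3D 0D E0.
In big-endian order the high byte comes first in memory.
The bytes are already most-significant first: 0x8532B07A353D0DE0.
Top bit is set, so as a signed 64-bit value this is 0x8532B07A353D0DE0 − 2^64 = -8848816278903910944.

-8848816278903910944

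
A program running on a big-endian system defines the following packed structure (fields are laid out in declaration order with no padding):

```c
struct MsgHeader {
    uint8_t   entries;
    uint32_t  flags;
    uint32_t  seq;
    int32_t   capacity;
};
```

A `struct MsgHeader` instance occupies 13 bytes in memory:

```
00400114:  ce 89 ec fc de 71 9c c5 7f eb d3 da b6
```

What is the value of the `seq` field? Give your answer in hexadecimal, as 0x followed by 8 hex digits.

`seq` follows `entries` (1 B), `flags` (4 B), so it starts at offset 1 + 4 = 5 and occupies 4 bytes.
Bytes at offsets 5..8: 71 9C C5 7F.
In big-endian order the high byte comes first in memory.
The bytes are already most-significant first: 0x719CC57F.

0x719CC57F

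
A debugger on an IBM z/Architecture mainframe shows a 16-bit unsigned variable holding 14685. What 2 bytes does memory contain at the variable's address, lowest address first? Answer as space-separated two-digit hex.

14685 in hexadecimal, padded to 16 bits, is 0x395D.
Split into bytes (most-significant first): 39 5D.
Big-endian: lowest address holds the most-significant byte.
So the memory order matches the most-significant-first order: 39 5D.

39 5D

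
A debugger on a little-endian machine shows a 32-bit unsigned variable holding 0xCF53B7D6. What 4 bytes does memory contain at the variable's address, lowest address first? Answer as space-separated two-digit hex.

Split into bytes (most-significant first): CF 53 B7 D6.
Little-endian stores the least-significant byte at the lowest address.
So at ascending addresses the bytes are D6 B7 53 CF.

D6 B7 53 CF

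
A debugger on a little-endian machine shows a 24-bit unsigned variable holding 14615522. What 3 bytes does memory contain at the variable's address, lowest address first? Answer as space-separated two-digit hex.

E2 03 DF

14615522 in hexadecimal, padded to 24 bits, is 0xDF03E2.
Split into bytes (most-significant first): DF 03 E2.
Little-endian: lowest address holds the least-significant byte.
So at ascending addresses the bytes are E2 03 DF.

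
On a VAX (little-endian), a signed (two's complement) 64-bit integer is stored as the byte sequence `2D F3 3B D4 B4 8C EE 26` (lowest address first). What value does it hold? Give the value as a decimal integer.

2805334326181098285

Little-endian stores the least-significant byte at the lowest address.
Reassemble most-significant byte first: 26 EE 8C B4 D4 3B F3 2D → 0x26EE8CB4D43BF32D.
0x26EE8CB4D43BF32D = 2805334326181098285.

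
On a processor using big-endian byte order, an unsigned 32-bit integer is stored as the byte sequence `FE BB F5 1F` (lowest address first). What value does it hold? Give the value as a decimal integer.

4273730847

Big-endian stores the most-significant byte at the lowest address.
The bytes are already most-significant first: 0xFEBBF51F.
0xFEBBF51F = 4273730847.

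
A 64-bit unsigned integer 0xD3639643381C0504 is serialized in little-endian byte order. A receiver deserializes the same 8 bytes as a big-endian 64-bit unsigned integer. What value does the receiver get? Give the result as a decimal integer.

289668779012940755

Stored little-endian, the bytes at ascending addresses are 04 05 1C 38 43 96 63 D3.
Read back as big-endian, the last byte is least significant, giving 0x04051C38439663D3.
0x04051C38439663D3 = 289668779012940755.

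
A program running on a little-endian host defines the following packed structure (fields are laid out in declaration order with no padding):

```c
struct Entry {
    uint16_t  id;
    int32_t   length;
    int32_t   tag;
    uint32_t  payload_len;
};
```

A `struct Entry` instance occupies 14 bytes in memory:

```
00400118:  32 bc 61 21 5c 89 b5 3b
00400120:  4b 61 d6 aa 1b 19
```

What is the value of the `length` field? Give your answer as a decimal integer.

`length` follows `id` (2 bytes), so it starts at byte offset 2 and occupies 4 bytes.
Bytes at offsets 2..5: 61 21 5C 89.
Little-endian stores the least-significant byte at the lowest address.
Reassemble most-significant byte first: 89 5C 21 61 → 0x895C2161.
Top bit is set, so as a signed 32-bit value this is 0x895C2161 − 2^32 = -1990450847.

-1990450847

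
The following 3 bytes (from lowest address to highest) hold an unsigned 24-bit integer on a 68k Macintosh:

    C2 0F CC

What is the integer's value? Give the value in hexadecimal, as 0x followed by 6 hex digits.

Big-endian: lowest address holds the most-significant byte.
The bytes are already most-significant first: 0xC20FCC.

0xC20FCC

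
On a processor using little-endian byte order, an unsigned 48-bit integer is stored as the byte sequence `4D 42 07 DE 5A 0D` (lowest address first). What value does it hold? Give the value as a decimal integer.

Little-endian stores the least-significant byte at the lowest address.
Reassemble most-significant byte first: 0D 5A DE 07 42 4D → 0x0D5ADE07424D.
0x0D5ADE07424D = 14683923235405.

14683923235405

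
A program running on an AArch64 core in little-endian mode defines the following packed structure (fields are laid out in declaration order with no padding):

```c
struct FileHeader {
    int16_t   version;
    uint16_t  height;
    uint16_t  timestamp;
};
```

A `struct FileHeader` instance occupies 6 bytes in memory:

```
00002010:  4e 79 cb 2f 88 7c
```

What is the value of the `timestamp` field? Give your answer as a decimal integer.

`timestamp` follows `version` (2 B), `height` (2 B), so it starts at offset 2 + 2 = 4 and occupies 2 bytes.
Bytes at offsets 4..5: 88 7C.
Little-endian stores the least-significant byte at the lowest address.
Reassemble most-significant byte first: 7C 88 → 0x7C88.
0x7C88 = 31880.

31880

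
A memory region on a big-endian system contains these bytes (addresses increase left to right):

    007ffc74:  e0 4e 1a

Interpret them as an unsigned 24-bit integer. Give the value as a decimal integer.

Big-endian: lowest address holds the most-significant byte.
The bytes are already most-significant first: 0xE04E1A.
0xE04E1A = 14700058.

14700058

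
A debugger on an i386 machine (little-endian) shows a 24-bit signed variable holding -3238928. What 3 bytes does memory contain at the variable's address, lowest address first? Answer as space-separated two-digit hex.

F0 93 CE

Two's complement of -3238928 in 24 bits: 3238928 = 0x316C10; invert → 0xCE93EF; add 1 → 0xCE93F0.
Split into bytes (most-significant first): CE 93 F0.
In little-endian order the low byte comes first in memory.
So at ascending addresses the bytes are F0 93 CE.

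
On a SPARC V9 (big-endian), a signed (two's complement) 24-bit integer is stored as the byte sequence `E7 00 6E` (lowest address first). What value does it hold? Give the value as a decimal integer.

-1638290

Big-endian: lowest address holds the most-significant byte.
The bytes are already most-significant first: 0xE7006E.
Top bit is set, so as a signed 24-bit value this is 0xE7006E − 2^24 = -1638290.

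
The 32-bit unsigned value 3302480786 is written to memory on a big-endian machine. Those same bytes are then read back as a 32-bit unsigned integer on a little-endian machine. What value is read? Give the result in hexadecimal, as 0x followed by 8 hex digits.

0x92DBD7C4

3302480786 in 32-bit hexadecimal is 0xC4D7DB92.
Stored big-endian, the bytes at ascending addresses are C4 D7 DB 92.
Read back as little-endian, the first byte is least significant, giving 0x92DBD7C4.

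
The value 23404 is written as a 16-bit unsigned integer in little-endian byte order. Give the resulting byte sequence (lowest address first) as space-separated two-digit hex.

23404 in hexadecimal, padded to 16 bits, is 0x5B6C.
Split into bytes (most-significant first): 5B 6C.
Little-endian stores the least-significant byte at the lowest address.
So at ascending addresses the bytes are 6C 5B.

6C 5B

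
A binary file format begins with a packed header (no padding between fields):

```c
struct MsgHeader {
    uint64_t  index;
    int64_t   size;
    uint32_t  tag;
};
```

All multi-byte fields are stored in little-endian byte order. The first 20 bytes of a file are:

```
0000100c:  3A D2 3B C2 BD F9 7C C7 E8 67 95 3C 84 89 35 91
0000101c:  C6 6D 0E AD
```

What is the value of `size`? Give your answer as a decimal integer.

-7983323563399223320

`size` follows `index` (8 bytes), so it starts at byte offset 8 and occupies 8 bytes.
Bytes at offsets 8..15: E8 67 95 3C 84 89 35 91.
Little-endian: lowest address holds the least-significant byte.
Reassemble most-significant byte first: 91 35 89 84 3C 95 67 E8 → 0x913589843C9567E8.
Top bit is set, so as a signed 64-bit value this is 0x913589843C9567E8 − 2^64 = -7983323563399223320.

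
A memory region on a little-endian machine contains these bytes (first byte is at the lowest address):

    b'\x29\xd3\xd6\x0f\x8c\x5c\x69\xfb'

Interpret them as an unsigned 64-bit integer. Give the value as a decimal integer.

In little-endian order the low byte comes first in memory.
Reassemble most-significant byte first: FB 69 5C 8C 0F D6 D3 29 → 0xFB695C8C0FD6D329.
0xFB695C8C0FD6D329 = 18116112732705444649.

18116112732705444649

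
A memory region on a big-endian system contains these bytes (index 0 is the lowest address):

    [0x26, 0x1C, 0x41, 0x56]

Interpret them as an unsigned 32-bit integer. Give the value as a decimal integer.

639385942

Big-endian stores the most-significant byte at the lowest address.
The bytes are already most-significant first: 0x261C4156.
0x261C4156 = 639385942.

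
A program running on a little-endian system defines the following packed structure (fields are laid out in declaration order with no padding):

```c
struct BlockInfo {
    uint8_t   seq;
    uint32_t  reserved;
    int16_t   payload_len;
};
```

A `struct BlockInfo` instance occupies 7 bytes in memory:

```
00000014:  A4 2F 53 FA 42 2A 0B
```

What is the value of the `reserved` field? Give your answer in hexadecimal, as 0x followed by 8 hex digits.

`reserved` follows `seq` (1 byte), so it starts at byte offset 1 and occupies 4 bytes.
Bytes at offsets 1..4: 2F 53 FA 42.
Little-endian stores the least-significant byte at the lowest address.
Reassemble most-significant byte first: 42 FA 53 2F → 0x42FA532F.

0x42FA532F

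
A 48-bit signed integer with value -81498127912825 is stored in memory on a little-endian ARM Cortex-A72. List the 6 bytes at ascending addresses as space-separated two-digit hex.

87 30 09 BD E0 B5

Two's complement of -81498127912825 in 48 bits: 81498127912825 = 0x4A1F42F6CF79; invert → 0xB5E0BD093086; add 1 → 0xB5E0BD093087.
Split into bytes (most-significant first): B5 E0 BD 09 30 87.
Little-endian: lowest address holds the least-significant byte.
So at ascending addresses the bytes are 87 30 09 BD E0 B5.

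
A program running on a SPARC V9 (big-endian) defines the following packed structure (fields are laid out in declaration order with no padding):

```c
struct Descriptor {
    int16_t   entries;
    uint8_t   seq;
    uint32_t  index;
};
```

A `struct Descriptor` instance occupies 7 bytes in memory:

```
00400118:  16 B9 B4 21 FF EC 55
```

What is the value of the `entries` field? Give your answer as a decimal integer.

`entries` is the first field, at byte offset 0, occupying 2 bytes.
Bytes at offsets 0..1: 16 B9.
In big-endian order the high byte comes first in memory.
The bytes are already most-significant first: 0x16B9.
0x16B9 = 5817.

5817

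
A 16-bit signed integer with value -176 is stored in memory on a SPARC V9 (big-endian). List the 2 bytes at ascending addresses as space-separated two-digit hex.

Two's complement of -176 in 16 bits: 176 = 0x00B0; invert → 0xFF4F; add 1 → 0xFF50.
Split into bytes (most-significant first): FF 50.
Big-endian stores the most-significant byte at the lowest address.
So the memory order matches the most-significant-first order: FF 50.

FF 50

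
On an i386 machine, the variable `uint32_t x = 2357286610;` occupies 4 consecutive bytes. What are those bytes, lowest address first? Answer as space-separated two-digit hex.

D2 56 81 8C

2357286610 in hexadecimal, padded to 32 bits, is 0x8C8156D2.
Split into bytes (most-significant first): 8C 81 56 D2.
In little-endian order the low byte comes first in memory.
So at ascending addresses the bytes are D2 56 81 8C.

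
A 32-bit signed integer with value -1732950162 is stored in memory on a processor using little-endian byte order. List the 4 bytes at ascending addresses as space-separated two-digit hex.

Two's complement of -1732950162 in 32 bits: 1732950162 = 0x674AB892; invert → 0x98B5476D; add 1 → 0x98B5476E.
Split into bytes (most-significant first): 98 B5 47 6E.
In little-endian order the low byte comes first in memory.
So at ascending addresses the bytes are 6E 47 B5 98.

6E 47 B5 98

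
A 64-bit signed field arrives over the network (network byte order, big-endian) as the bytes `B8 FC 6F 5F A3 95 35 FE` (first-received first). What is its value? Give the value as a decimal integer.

In big-endian order the high byte comes first in memory.
The bytes are already most-significant first: 0xB8FC6F5FA39535FE.
Top bit is set, so as a signed 64-bit value this is 0xB8FC6F5FA39535FE − 2^64 = -5117092620042684930.

-5117092620042684930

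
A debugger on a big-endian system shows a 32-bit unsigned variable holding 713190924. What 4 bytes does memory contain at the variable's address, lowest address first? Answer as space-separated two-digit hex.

713190924 in hexadecimal, padded to 32 bits, is 0x2A826E0C.
Split into bytes (most-significant first): 2A 82 6E 0C.
In big-endian order the high byte comes first in memory.
So the memory order matches the most-significant-first order: 2A 82 6E 0C.

2A 82 6E 0C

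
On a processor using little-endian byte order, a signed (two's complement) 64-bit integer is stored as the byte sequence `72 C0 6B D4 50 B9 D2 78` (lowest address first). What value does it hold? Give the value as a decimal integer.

8706224786472943730

Little-endian stores the least-significant byte at the lowest address.
Reassemble most-significant byte first: 78 D2 B9 50 D4 6B C0 72 → 0x78D2B950D46BC072.
0x78D2B950D46BC072 = 8706224786472943730.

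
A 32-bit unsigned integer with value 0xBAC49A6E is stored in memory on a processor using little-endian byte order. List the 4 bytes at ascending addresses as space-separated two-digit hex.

Split into bytes (most-significant first): BA C4 9A 6E.
In little-endian order the low byte comes first in memory.
So at ascending addresses the bytes are 6E 9A C4 BA.

6E 9A C4 BA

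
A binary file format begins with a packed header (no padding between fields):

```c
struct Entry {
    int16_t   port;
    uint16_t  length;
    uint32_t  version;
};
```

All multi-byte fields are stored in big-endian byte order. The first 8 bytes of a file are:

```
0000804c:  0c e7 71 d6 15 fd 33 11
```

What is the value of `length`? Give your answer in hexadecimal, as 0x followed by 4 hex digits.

`length` follows `port` (2 bytes), so it starts at byte offset 2 and occupies 2 bytes.
Bytes at offsets 2..3: 71 D6.
Big-endian: lowest address holds the most-significant byte.
The bytes are already most-significant first: 0x71D6.

0x71D6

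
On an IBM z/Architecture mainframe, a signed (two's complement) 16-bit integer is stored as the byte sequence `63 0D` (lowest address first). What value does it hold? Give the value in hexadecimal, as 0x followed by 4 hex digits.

Big-endian stores the most-significant byte at the lowest address.
The bytes are already most-significant first: 0x630D.

0x630D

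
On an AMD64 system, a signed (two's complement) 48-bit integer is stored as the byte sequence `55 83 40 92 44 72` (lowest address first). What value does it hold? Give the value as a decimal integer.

125638837044053

Little-endian: lowest address holds the least-significant byte.
Reassemble most-significant byte first: 72 44 92 40 83 55 → 0x724492408355.
0x724492408355 = 125638837044053.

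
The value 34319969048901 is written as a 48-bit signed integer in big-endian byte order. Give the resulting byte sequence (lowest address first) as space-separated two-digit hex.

34319969048901 in hexadecimal, padded to 48 bits, is 0x1F36BD905945.
Split into bytes (most-significant first): 1F 36 BD 90 59 45.
In big-endian order the high byte comes first in memory.
So the memory order matches the most-significant-first order: 1F 36 BD 90 59 45.

1F 36 BD 90 59 45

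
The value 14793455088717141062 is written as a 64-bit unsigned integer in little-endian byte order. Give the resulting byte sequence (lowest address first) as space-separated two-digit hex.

46 14 AE 2B 06 E9 4C CD

14793455088717141062 in hexadecimal, padded to 64 bits, is 0xCD4CE9062BAE1446.
Split into bytes (most-significant first): CD 4C E9 06 2B AE 14 46.
Little-endian stores the least-significant byte at the lowest address.
So at ascending addresses the bytes are 46 14 AE 2B 06 E9 4C CD.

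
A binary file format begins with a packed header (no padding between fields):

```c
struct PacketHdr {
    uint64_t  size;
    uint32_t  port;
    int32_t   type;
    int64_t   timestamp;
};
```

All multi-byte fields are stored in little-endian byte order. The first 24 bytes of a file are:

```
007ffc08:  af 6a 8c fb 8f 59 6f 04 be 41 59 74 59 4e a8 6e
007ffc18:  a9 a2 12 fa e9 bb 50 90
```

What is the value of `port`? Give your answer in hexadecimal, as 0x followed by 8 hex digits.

`port` follows `size` (8 bytes), so it starts at byte offset 8 and occupies 4 bytes.
Bytes at offsets 8..11: BE 41 59 74.
In little-endian order the low byte comes first in memory.
Reassemble most-significant byte first: 74 59 41 BE → 0x745941BE.

0x745941BE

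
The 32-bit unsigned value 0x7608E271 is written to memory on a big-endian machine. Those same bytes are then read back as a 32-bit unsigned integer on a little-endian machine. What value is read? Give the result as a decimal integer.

1910638710

Stored big-endian, the bytes at ascending addresses are 76 08 E2 71.
Read back as little-endian, the first byte is least significant, giving 0x71E20876.
0x71E20876 = 1910638710.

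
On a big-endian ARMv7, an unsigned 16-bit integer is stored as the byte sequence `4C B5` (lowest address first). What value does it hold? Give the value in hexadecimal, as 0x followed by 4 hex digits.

0x4CB5

Big-endian: lowest address holds the most-significant byte.
The bytes are already most-significant first: 0x4CB5.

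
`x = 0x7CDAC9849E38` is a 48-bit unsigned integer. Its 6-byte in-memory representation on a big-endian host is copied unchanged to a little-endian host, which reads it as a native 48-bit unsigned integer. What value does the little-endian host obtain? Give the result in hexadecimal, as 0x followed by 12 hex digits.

Stored big-endian, the bytes at ascending addresses are 7C DA C9 84 9E 38.
Read back as little-endian, the first byte is least significant, giving 0x389E84C9DA7C.

0x389E84C9DA7C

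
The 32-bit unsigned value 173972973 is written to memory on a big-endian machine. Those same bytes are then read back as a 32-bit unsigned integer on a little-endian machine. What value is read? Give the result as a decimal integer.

3986513418

173972973 in 32-bit hexadecimal is 0x0A5E9DED.
Stored big-endian, the bytes at ascending addresses are 0A 5E 9D ED.
Read back as little-endian, the first byte is least significant, giving 0xED9D5E0A.
0xED9D5E0A = 3986513418.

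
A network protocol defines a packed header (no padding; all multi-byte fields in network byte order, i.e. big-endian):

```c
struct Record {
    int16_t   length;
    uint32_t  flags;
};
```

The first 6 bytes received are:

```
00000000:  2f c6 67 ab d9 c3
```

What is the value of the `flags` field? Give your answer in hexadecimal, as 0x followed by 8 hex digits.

`flags` follows `length` (2 bytes), so it starts at byte offset 2 and occupies 4 bytes.
Bytes at offsets 2..5: 67 AB D9 C3.
Big-endian: lowest address holds the most-significant byte.
The bytes are already most-significant first: 0x67ABD9C3.

0x67ABD9C3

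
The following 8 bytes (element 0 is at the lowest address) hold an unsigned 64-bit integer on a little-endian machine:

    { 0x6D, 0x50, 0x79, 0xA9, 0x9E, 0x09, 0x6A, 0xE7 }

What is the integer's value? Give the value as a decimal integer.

Little-endian: lowest address holds the least-significant byte.
Reassemble most-significant byte first: E7 6A 09 9E A9 79 50 6D → 0xE76A099EA979506D.
0xE76A099EA979506D = 16675151147345465453.

16675151147345465453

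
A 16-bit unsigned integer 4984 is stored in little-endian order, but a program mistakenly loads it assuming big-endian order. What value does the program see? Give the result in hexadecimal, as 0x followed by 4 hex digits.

0x7813

4984 in 16-bit hexadecimal is 0x1378.
Stored little-endian, the bytes at ascending addresses are 78 13.
Read back as big-endian, the last byte is least significant, giving 0x7813.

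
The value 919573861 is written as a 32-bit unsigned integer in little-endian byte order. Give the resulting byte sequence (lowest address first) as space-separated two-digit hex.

919573861 in hexadecimal, padded to 32 bits, is 0x36CF9565.
Split into bytes (most-significant first): 36 CF 95 65.
Little-endian stores the least-significant byte at the lowest address.
So at ascending addresses the bytes are 65 95 CF 36.

65 95 CF 36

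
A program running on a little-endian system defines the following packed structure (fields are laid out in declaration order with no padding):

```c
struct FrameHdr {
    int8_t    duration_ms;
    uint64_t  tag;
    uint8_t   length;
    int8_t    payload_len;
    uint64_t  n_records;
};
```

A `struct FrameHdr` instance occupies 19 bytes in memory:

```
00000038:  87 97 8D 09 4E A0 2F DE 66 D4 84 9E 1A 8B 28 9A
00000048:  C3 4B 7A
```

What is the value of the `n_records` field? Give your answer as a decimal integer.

8812352162753092254

`n_records` follows `duration_ms` (1 B), `tag` (8 B), `length` (1 B), `payload_len` (1 B), so it starts at offset 1 + 8 + 1 + 1 = 11 and occupies 8 bytes.
Bytes at offsets 11..18: 9E 1A 8B 28 9A C3 4B 7A.
Little-endian: lowest address holds the least-significant byte.
Reassemble most-significant byte first: 7A 4B C3 9A 28 8B 1A 9E → 0x7A4BC39A288B1A9E.
0x7A4BC39A288B1A9E = 8812352162753092254.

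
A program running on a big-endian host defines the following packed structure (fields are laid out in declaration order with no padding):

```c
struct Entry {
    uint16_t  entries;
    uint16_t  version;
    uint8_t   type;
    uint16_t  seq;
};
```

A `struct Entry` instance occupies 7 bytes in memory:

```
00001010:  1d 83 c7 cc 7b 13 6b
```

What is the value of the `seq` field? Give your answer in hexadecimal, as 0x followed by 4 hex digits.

`seq` follows `entries` (2 B), `version` (2 B), `type` (1 B), so it starts at offset 2 + 2 + 1 = 5 and occupies 2 bytes.
Bytes at offsets 5..6: 13 6B.
In big-endian order the high byte comes first in memory.
The bytes are already most-significant first: 0x136B.

0x136B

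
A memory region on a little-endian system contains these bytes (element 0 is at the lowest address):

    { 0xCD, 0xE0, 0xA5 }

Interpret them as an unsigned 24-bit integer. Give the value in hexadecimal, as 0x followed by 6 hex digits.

In little-endian order the low byte comes first in memory.
Reassemble most-significant byte first: A5 E0 CD → 0xA5E0CD.

0xA5E0CD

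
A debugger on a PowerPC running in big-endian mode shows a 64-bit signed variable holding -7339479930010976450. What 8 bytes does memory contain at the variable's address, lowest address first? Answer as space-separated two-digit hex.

Two's complement of -7339479930010976450 in 64 bits: 7339479930010976450 = 0x65DB121C3069C0C2; invert → 0x9A24EDE3CF963F3D; add 1 → 0x9A24EDE3CF963F3E.
Split into bytes (most-significant first): 9A 24 ED E3 CF 96 3F 3E.
Big-endian stores the most-significant byte at the lowest address.
So the memory order matches the most-significant-first order: 9A 24 ED E3 CF 96 3F 3E.

9A 24 ED E3 CF 96 3F 3E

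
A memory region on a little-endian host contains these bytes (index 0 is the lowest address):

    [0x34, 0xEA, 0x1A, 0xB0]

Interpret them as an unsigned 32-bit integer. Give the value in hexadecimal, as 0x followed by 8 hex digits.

Little-endian stores the least-significant byte at the lowest address.
Reassemble most-significant byte first: B0 1A EA 34 → 0xB01AEA34.

0xB01AEA34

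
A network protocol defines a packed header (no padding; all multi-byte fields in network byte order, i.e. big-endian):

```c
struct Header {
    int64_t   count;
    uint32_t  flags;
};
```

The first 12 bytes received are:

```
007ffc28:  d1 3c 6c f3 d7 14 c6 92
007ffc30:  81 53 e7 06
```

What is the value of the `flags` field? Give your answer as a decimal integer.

2169759494

`flags` follows `count` (8 bytes), so it starts at byte offset 8 and occupies 4 bytes.
Bytes at offsets 8..11: 81 53 E7 06.
Big-endian: lowest address holds the most-significant byte.
The bytes are already most-significant first: 0x8153E706.
0x8153E706 = 2169759494.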